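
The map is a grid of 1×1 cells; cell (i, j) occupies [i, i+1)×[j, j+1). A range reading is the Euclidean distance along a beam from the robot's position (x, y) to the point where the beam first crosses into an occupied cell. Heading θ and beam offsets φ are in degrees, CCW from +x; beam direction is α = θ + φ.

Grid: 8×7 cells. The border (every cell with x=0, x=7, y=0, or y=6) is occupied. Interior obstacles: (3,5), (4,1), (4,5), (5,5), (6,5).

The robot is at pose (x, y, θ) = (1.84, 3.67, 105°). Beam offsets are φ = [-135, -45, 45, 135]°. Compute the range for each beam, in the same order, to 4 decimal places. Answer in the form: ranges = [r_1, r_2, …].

ranges = [3.3400, 2.3200, 0.9699, 1.6800]

beam 1: φ=-135°, α=330°
  direction (0.8660, -0.5000); cell (1,3); t to first gridline: x 0.1848, y 1.3400 (then +1.1547 / +2.0000)
    (2,3) via x @ 0.1848
    (3,3) via x @ 1.3395
    (3,2) via y @ 1.3400
    (4,2) via x @ 2.4942
    (4,1) via y @ 3.3400  # hit
  → r_1 = 3.3400
beam 2: φ=-45°, α=60°
  direction (0.5000, 0.8660); cell (1,3); t to first gridline: x 0.3200, y 0.3811 (then +2.0000 / +1.1547)
    (2,3) via x @ 0.3200
    (2,4) via y @ 0.3811
    (2,5) via y @ 1.5358
    (3,5) via x @ 2.3200  # hit
  → r_2 = 2.3200
beam 3: φ=45°, α=150°
  direction (-0.8660, 0.5000); cell (1,3); t to first gridline: x 0.9699, y 0.6600 (then +1.1547 / +2.0000)
    (1,4) via y @ 0.6600
    (0,4) via x @ 0.9699  # hit
  → r_3 = 0.9699
beam 4: φ=135°, α=240°
  direction (-0.5000, -0.8660); cell (1,3); t to first gridline: x 1.6800, y 0.7736 (then +2.0000 / +1.1547)
    (1,2) via y @ 0.7736
    (0,2) via x @ 1.6800  # hit
  → r_4 = 1.6800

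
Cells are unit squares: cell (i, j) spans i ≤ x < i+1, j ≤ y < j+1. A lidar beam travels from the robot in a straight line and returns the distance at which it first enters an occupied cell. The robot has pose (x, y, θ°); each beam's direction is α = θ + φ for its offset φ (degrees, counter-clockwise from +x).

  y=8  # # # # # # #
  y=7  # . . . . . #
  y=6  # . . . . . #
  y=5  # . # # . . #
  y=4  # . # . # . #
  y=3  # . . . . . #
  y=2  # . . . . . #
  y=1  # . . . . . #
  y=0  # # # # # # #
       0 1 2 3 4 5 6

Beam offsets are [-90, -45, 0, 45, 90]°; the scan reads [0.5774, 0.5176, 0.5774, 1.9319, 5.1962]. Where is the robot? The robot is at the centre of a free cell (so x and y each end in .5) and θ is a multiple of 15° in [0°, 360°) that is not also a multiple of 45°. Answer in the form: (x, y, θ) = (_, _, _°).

Enumerate (i+0.5, j+0.5, θ) over the 31 free cells and 16 admissible headings. For each, cast all 5 beams and compare to the given ranges.
  (1.5, 1.5, 240°): beam 4 = 0.5176 ≠ 1.9319 ✗
  (3.5, 7.5, 255°): beam 1 = 1.9319 ≠ 0.5774 ✗
  (5.5, 6.5, 150°): beam 1 = 1.0000 ≠ 0.5774 ✗
  (4.5, 5.5, 60°): beam 1 = 1.7321 ≠ 0.5774 ✗
  …
  (1.5, 1.5, 300°): r_1=0.5774, r_2=0.5176, r_3=0.5774, r_4=1.9319, r_5=5.1962 — all match ✓
Unique over the lattice → pose = (1.5, 1.5, 300°).

(x, y, θ) = (1.5, 1.5, 300°)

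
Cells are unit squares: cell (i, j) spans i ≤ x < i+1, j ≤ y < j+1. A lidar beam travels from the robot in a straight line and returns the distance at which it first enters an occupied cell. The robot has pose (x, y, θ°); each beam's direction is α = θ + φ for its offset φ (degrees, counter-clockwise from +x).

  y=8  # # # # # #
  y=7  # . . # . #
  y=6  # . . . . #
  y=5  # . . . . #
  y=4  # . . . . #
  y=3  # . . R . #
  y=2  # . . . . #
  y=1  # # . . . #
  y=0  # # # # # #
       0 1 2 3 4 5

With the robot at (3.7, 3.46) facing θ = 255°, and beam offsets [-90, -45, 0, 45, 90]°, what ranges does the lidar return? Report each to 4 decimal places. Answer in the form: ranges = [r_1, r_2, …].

ranges = [2.7952, 2.9200, 2.5468, 2.6000, 1.3459]

beam 1: φ=-90°, α=165°
  direction (-0.9659, 0.2588); cell (3,3); t to first gridline: x 0.7247, y 2.0864 (then +1.0353 / +3.8637)
    (2,3) via x @ 0.7247
    (1,3) via x @ 1.7600
    (1,4) via y @ 2.0864
    (0,4) via x @ 2.7952  # hit
  → r_1 = 2.7952
beam 2: φ=-45°, α=210°
  direction (-0.8660, -0.5000); cell (3,3); t to first gridline: x 0.8083, y 0.9200 (then +1.1547 / +2.0000)
    (2,3) via x @ 0.8083
    (2,2) via y @ 0.9200
    (1,2) via x @ 1.9630
    (1,1) via y @ 2.9200  # hit
  → r_2 = 2.9200
beam 3: φ=0°, α=255°
  direction (-0.2588, -0.9659); cell (3,3); t to first gridline: x 2.7046, y 0.4762 (then +3.8637 / +1.0353)
    (3,2) via y @ 0.4762
    (3,1) via y @ 1.5115
    (3,0) via y @ 2.5468  # hit
  → r_3 = 2.5468
beam 4: φ=45°, α=300°
  direction (0.5000, -0.8660); cell (3,3); t to first gridline: x 0.6000, y 0.5312 (then +2.0000 / +1.1547)
    (3,2) via y @ 0.5312
    (4,2) via x @ 0.6000
    (4,1) via y @ 1.6859
    (5,1) via x @ 2.6000  # hit
  → r_4 = 2.6000
beam 5: φ=90°, α=345°
  direction (0.9659, -0.2588); cell (3,3); t to first gridline: x 0.3106, y 1.7773 (then +1.0353 / +3.8637)
    (4,3) via x @ 0.3106
    (5,3) via x @ 1.3459  # hit
  → r_5 = 1.3459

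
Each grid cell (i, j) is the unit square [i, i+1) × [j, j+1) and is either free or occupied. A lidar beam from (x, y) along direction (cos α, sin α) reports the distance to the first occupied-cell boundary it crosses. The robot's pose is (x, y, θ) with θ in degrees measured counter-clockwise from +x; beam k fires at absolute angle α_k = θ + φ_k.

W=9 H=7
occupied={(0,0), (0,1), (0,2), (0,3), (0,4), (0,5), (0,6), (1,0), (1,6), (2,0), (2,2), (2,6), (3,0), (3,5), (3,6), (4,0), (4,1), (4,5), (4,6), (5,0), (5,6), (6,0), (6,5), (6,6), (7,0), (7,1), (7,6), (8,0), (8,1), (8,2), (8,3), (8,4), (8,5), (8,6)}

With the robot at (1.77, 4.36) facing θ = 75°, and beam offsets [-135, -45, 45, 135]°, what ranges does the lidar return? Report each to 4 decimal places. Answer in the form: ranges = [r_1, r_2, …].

beam 1: φ=-135°, α=300°
  cosα=0.5000 sinα=-0.8660 | (1,4) | tMaxX 0.4600 tMaxY 0.4157 | tΔX 2.0000 tΔY 1.1547
    t=0.4157 [y] (1,3)
    t=0.4600 [x] (2,3)
    t=1.5704 [y] (2,2) — stop
  → r_1 = 1.5704
beam 2: φ=-45°, α=30°
  cosα=0.8660 sinα=0.5000 | (1,4) | tMaxX 0.2656 tMaxY 1.2800 | tΔX 1.1547 tΔY 2.0000
    t=0.2656 [x] (2,4)
    t=1.2800 [y] (2,5)
    t=1.4203 [x] (3,5) — stop
  → r_2 = 1.4203
beam 3: φ=45°, α=120°
  cosα=-0.5000 sinα=0.8660 | (1,4) | tMaxX 1.5400 tMaxY 0.7390 | tΔX 2.0000 tΔY 1.1547
    t=0.7390 [y] (1,5)
    t=1.5400 [x] (0,5) — stop
  → r_3 = 1.5400
beam 4: φ=135°, α=210°
  cosα=-0.8660 sinα=-0.5000 | (1,4) | tMaxX 0.8891 tMaxY 0.7200 | tΔX 1.1547 tΔY 2.0000
    t=0.7200 [y] (1,3)
    t=0.8891 [x] (0,3) — stop
  → r_4 = 0.8891

ranges = [1.5704, 1.4203, 1.5400, 0.8891]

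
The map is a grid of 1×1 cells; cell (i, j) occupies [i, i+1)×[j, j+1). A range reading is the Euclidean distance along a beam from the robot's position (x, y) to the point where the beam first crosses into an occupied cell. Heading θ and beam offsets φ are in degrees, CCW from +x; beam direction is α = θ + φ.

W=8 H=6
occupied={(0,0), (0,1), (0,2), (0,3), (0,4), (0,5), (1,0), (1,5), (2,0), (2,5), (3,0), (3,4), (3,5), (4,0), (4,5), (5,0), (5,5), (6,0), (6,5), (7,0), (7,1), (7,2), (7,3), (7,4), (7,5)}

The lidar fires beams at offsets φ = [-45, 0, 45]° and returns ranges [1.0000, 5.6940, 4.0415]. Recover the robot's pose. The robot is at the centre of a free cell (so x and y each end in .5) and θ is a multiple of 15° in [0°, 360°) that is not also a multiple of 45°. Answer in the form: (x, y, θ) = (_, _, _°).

(x, y, θ) = (6.5, 4.5, 195°)

Enumerate (i+0.5, j+0.5, θ) over the 23 free cells and 16 admissible headings. For each, cast all 3 beams and compare to the given ranges.
  (1.5, 3.5, 345°): beam 1 = 2.8868 ≠ 1.0000 ✗
  (4.5, 1.5, 30°): beam 1 = 1.9319 ≠ 1.0000 ✗
  (4.5, 2.5, 285°): beam 1 = 1.7321 ≠ 1.0000 ✗
  (2.5, 4.5, 15°): beam 1 = 0.5774 ≠ 1.0000 ✗
  …
  (6.5, 4.5, 195°): r_1=1.0000, r_2=5.6940, r_3=4.0415 — all match ✓
Only this pose fits every beam.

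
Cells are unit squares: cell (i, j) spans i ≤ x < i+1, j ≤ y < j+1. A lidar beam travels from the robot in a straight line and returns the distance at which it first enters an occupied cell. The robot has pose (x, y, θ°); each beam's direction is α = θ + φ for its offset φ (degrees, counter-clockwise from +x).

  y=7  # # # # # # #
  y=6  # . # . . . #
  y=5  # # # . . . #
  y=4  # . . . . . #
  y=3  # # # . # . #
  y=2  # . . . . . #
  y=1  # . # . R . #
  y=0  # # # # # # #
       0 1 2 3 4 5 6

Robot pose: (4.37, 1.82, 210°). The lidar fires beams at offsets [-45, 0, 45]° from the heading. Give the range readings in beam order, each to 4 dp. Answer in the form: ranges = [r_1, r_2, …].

ranges = [3.4889, 1.5819, 0.8489]

beam 1: φ=-45°, α=165°
  d=(-0.9659,0.2588)  start (4,1)  tX=0.3831 tY=0.6955  stride 1/|dx|=1.0353 1/|dy|=3.8637
    cross x-line → (3,1), t=0.3831
    cross y-line → (3,2), t=0.6955
    cross x-line → (2,2), t=1.4183
    cross x-line → (1,2), t=2.4536
    cross x-line → (0,2), t=3.4889 (wall)
  → r_1 = 3.4889
beam 2: φ=0°, α=210°
  d=(-0.8660,-0.5000)  start (4,1)  tX=0.4272 tY=1.6400  stride 1/|dx|=1.1547 1/|dy|=2.0000
    cross x-line → (3,1), t=0.4272
    cross x-line → (2,1), t=1.5819 (wall)
  → r_2 = 1.5819
beam 3: φ=45°, α=255°
  d=(-0.2588,-0.9659)  start (4,1)  tX=1.4296 tY=0.8489  stride 1/|dx|=3.8637 1/|dy|=1.0353
    cross y-line → (4,0), t=0.8489 (wall)
  → r_3 = 0.8489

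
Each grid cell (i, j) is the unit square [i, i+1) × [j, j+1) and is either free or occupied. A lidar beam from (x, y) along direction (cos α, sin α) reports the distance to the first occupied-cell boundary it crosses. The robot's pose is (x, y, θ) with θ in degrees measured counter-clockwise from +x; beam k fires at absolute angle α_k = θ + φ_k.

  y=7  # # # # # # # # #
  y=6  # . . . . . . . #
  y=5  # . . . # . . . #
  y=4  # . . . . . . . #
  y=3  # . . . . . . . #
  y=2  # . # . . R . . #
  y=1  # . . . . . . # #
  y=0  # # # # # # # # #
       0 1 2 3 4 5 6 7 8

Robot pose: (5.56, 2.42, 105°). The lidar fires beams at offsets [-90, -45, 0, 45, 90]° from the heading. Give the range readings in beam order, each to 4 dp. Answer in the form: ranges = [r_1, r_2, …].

ranges = [2.5261, 4.8800, 2.6710, 5.2654, 4.7209]

beam 1: φ=-90°, α=15°
  d=(0.9659,0.2588)  start (5,2)  tX=0.4555 tY=2.2409  stride 1/|dx|=1.0353 1/|dy|=3.8637
    cross x-line → (6,2), t=0.4555
    cross x-line → (7,2), t=1.4908
    cross y-line → (7,3), t=2.2409
    cross x-line → (8,3), t=2.5261 (wall)
  → r_1 = 2.5261
beam 2: φ=-45°, α=60°
  d=(0.5000,0.8660)  start (5,2)  tX=0.8800 tY=0.6697  stride 1/|dx|=2.0000 1/|dy|=1.1547
    cross y-line → (5,3), t=0.6697
    cross x-line → (6,3), t=0.8800
    cross y-line → (6,4), t=1.8244
    cross x-line → (7,4), t=2.8800
    cross y-line → (7,5), t=2.9791
    cross y-line → (7,6), t=4.1338
    cross x-line → (8,6), t=4.8800 (wall)
  → r_2 = 4.8800
beam 3: φ=0°, α=105°
  d=(-0.2588,0.9659)  start (5,2)  tX=2.1637 tY=0.6005  stride 1/|dx|=3.8637 1/|dy|=1.0353
    cross y-line → (5,3), t=0.6005
    cross y-line → (5,4), t=1.6357
    cross x-line → (4,4), t=2.1637
    cross y-line → (4,5), t=2.6710 (wall)
  → r_3 = 2.6710
beam 4: φ=45°, α=150°
  d=(-0.8660,0.5000)  start (5,2)  tX=0.6466 tY=1.1600  stride 1/|dx|=1.1547 1/|dy|=2.0000
    cross x-line → (4,2), t=0.6466
    cross y-line → (4,3), t=1.1600
    cross x-line → (3,3), t=1.8013
    cross x-line → (2,3), t=2.9560
    cross y-line → (2,4), t=3.1600
    cross x-line → (1,4), t=4.1107
    cross y-line → (1,5), t=5.1600
    cross x-line → (0,5), t=5.2654 (wall)
  → r_4 = 5.2654
beam 5: φ=90°, α=195°
  d=(-0.9659,-0.2588)  start (5,2)  tX=0.5798 tY=1.6228  stride 1/|dx|=1.0353 1/|dy|=3.8637
    cross x-line → (4,2), t=0.5798
    cross x-line → (3,2), t=1.6150
    cross y-line → (3,1), t=1.6228
    cross x-line → (2,1), t=2.6503
    cross x-line → (1,1), t=3.6856
    cross x-line → (0,1), t=4.7209 (wall)
  → r_5 = 4.7209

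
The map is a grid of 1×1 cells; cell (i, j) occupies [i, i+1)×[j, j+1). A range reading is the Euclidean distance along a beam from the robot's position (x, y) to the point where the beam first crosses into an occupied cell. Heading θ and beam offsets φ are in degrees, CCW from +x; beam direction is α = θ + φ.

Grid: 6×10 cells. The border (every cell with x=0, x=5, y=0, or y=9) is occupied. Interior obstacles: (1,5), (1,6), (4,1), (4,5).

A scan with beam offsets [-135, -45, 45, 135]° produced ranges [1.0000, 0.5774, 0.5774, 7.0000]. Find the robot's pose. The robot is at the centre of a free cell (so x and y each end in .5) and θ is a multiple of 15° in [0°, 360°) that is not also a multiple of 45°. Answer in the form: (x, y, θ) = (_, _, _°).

Enumerate (i+0.5, j+0.5, θ) over the 28 free cells and 16 admissible headings. For each, cast all 4 beams and compare to the given ranges.
  (1.5, 7.5, 195°): beam 1 = 1.7321 ≠ 1.0000 ✗
  (3.5, 6.5, 60°): beam 1 = 4.6587 ≠ 1.0000 ✗
  (4.5, 3.5, 60°): beam 1 = 1.5529 ≠ 1.0000 ✗
  …
  (1.5, 8.5, 165°): r_1=1.0000, r_2=0.5774, r_3=0.5774, r_4=7.0000 — all match ✓
Unique over the lattice → pose = (1.5, 8.5, 165°).

(x, y, θ) = (1.5, 8.5, 165°)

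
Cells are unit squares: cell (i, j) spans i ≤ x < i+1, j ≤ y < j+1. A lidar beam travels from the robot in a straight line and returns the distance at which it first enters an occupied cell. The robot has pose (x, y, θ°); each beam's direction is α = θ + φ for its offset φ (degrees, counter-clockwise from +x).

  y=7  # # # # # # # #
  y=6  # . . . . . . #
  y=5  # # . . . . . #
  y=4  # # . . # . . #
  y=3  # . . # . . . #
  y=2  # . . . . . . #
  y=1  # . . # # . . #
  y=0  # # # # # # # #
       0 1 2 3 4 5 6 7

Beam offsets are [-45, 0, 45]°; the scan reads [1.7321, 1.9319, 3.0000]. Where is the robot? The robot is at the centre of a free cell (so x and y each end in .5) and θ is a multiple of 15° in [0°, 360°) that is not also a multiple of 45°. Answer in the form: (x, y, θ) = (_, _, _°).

The pose lattice has 30·16 = 480 candidates. Test each by forward raycasting.
  (4.5, 3.5, 150°): beam 1 = 0.5176 ≠ 1.7321 ✗
  (3.5, 4.5, 330°): beam 1 = 0.5176 ≠ 1.7321 ✗
  (4.5, 5.5, 210°): beam 1 = 3.6235 ≠ 1.7321 ✗
  …
  (2.5, 5.5, 345°): r_1=1.7321, r_2=1.9319, r_3=3.0000 — all match ✓
Unique over the lattice → pose = (2.5, 5.5, 345°).

(x, y, θ) = (2.5, 5.5, 345°)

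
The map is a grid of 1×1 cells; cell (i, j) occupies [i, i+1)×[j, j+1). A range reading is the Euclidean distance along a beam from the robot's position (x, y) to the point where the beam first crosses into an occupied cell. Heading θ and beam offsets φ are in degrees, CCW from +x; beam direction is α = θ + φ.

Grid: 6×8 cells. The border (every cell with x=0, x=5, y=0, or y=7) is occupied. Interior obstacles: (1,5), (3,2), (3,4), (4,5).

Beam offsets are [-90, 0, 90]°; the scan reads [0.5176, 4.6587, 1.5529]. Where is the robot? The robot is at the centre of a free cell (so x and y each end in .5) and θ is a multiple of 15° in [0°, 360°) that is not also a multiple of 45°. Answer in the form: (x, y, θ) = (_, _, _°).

(x, y, θ) = (2.5, 5.5, 255°)

The pose lattice has 20·16 = 320 candidates. Test each by forward raycasting.
  (2.5, 3.5, 60°): beam 1 = 1.0000 ≠ 0.5176 ✗
  (1.5, 3.5, 285°): beam 2 = 2.5882 ≠ 4.6587 ✗
  (3.5, 5.5, 105°): beam 2 = 1.5529 ≠ 4.6587 ✗
  (1.5, 1.5, 300°): beam 1 = 0.5774 ≠ 0.5176 ✗
  …
  (2.5, 5.5, 255°): r_1=0.5176, r_2=4.6587, r_3=1.5529 — all match ✓
No second candidate reproduces the full scan.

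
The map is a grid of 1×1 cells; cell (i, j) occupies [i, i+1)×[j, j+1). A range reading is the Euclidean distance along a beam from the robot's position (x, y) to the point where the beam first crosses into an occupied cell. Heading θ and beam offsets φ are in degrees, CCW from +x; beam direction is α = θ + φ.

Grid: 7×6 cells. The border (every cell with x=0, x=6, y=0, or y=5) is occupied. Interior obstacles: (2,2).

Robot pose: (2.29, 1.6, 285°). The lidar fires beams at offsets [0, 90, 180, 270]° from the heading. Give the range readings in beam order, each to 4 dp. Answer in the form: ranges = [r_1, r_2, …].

beam 1: φ=0°, α=285°
  cosα=0.2588 sinα=-0.9659 | (2,1) | tMaxX 2.7432 tMaxY 0.6212 | tΔX 3.8637 tΔY 1.0353
    t=0.6212 [y] (2,0) — stop
  → r_1 = 0.6212
beam 2: φ=90°, α=15°
  cosα=0.9659 sinα=0.2588 | (2,1) | tMaxX 0.7350 tMaxY 1.5455 | tΔX 1.0353 tΔY 3.8637
    t=0.7350 [x] (3,1)
    t=1.5455 [y] (3,2)
    t=1.7703 [x] (4,2)
    t=2.8056 [x] (5,2)
    t=3.8409 [x] (6,2) — stop
  → r_2 = 3.8409
beam 3: φ=180°, α=105°
  cosα=-0.2588 sinα=0.9659 | (2,1) | tMaxX 1.1205 tMaxY 0.4141 | tΔX 3.8637 tΔY 1.0353
    t=0.4141 [y] (2,2) — stop
  → r_3 = 0.4141
beam 4: φ=270°, α=195°
  cosα=-0.9659 sinα=-0.2588 | (2,1) | tMaxX 0.3002 tMaxY 2.3182 | tΔX 1.0353 tΔY 3.8637
    t=0.3002 [x] (1,1)
    t=1.3355 [x] (0,1) — stop
  → r_4 = 1.3355

ranges = [0.6212, 3.8409, 0.4141, 1.3355]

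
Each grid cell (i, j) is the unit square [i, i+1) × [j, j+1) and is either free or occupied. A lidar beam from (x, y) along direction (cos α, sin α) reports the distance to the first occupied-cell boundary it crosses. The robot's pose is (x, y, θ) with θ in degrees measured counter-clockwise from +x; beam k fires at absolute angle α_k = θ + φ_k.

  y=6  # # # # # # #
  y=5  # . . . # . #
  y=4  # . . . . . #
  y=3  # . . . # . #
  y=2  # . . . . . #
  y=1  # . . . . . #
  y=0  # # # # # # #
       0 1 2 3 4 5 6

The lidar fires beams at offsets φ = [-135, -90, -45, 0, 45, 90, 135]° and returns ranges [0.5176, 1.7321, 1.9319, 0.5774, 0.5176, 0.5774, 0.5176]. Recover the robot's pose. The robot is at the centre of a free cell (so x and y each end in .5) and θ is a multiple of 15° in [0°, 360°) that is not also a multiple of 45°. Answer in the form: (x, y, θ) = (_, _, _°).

(x, y, θ) = (5.5, 5.5, 330°)

Enumerate (i+0.5, j+0.5, θ) over the 23 free cells and 16 admissible headings. For each, cast all 7 beams and compare to the given ranges.
  (1.5, 1.5, 240°): beam 1 = 1.9319 ≠ 0.5176 ✗
  (2.5, 1.5, 60°): beam 2 = 1.0000 ≠ 1.7321 ✗
  (1.5, 3.5, 120°): beam 1 = 4.6587 ≠ 0.5176 ✗
  …
  (5.5, 5.5, 330°): r_1=0.5176, r_2=1.7321, r_3=1.9319, r_4=0.5774, r_5=0.5176, r_6=0.5774, r_7=0.5176 — all match ✓
Only this pose fits every beam.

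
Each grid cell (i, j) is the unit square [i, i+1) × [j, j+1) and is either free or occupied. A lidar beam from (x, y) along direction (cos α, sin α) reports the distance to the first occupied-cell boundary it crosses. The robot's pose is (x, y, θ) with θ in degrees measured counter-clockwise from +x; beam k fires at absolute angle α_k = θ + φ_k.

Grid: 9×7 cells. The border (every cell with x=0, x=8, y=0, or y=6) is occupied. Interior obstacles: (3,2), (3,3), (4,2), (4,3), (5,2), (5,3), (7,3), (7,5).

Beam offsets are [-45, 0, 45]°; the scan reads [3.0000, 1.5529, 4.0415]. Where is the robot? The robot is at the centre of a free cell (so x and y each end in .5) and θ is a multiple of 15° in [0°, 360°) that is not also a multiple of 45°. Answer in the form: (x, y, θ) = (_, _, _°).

The pose lattice has 27·16 = 432 candidates. Test each by forward raycasting.
  (1.5, 4.5, 240°): beam 1 = 0.5176 ≠ 3.0000 ✗
  (2.5, 5.5, 210°): beam 1 = 1.5529 ≠ 3.0000 ✗
  (6.5, 3.5, 195°): beam 1 = 0.5774 ≠ 3.0000 ✗
  …
  (1.5, 2.5, 15°): r_1=3.0000, r_2=1.5529, r_3=4.0415 — all match ✓
No second candidate reproduces the full scan.

(x, y, θ) = (1.5, 2.5, 15°)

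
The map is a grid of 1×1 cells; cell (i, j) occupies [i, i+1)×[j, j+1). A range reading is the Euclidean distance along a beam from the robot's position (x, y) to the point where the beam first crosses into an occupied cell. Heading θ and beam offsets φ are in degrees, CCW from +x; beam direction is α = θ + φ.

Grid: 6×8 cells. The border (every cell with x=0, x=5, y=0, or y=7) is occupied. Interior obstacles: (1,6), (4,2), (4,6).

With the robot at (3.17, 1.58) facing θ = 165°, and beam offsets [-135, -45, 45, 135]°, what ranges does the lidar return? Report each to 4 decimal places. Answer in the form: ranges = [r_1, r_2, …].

ranges = [0.9584, 4.3400, 1.1600, 0.6697]

beam 1: φ=-135°, α=30°
  dir = (cos 30°, sin 30°) = (0.8660, 0.5000); from cell (3,1)
  next x-line at t=0.9584, next y-line at t=0.8400; Δt_x=1.1547, Δt_y=2.0000
    y: enter (3,2) at t=0.8400
    x: enter (4,2) at t=0.9584 ← occupied
  → r_1 = 0.9584
beam 2: φ=-45°, α=120°
  dir = (cos 120°, sin 120°) = (-0.5000, 0.8660); from cell (3,1)
  next x-line at t=0.3400, next y-line at t=0.4850; Δt_x=2.0000, Δt_y=1.1547
    x: enter (2,1) at t=0.3400
    y: enter (2,2) at t=0.4850
    y: enter (2,3) at t=1.6397
    x: enter (1,3) at t=2.3400
    y: enter (1,4) at t=2.7944
    y: enter (1,5) at t=3.9491
    x: enter (0,5) at t=4.3400 ← occupied
  → r_2 = 4.3400
beam 3: φ=45°, α=210°
  dir = (cos 210°, sin 210°) = (-0.8660, -0.5000); from cell (3,1)
  next x-line at t=0.1963, next y-line at t=1.1600; Δt_x=1.1547, Δt_y=2.0000
    x: enter (2,1) at t=0.1963
    y: enter (2,0) at t=1.1600 ← occupied
  → r_3 = 1.1600
beam 4: φ=135°, α=300°
  dir = (cos 300°, sin 300°) = (0.5000, -0.8660); from cell (3,1)
  next x-line at t=1.6600, next y-line at t=0.6697; Δt_x=2.0000, Δt_y=1.1547
    y: enter (3,0) at t=0.6697 ← occupied
  → r_4 = 0.6697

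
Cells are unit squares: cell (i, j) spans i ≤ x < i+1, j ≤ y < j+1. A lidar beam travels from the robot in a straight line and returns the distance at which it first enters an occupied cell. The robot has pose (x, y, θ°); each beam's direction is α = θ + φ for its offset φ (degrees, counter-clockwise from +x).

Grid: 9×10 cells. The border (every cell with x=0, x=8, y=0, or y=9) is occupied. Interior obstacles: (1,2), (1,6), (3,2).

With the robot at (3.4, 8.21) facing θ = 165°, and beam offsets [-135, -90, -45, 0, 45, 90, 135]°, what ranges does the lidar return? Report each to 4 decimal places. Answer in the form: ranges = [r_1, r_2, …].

ranges = [1.5800, 0.8179, 0.9122, 2.4847, 2.4200, 5.4092, 8.3254]

beam 1: φ=-135°, α=30°
  dir = (cos 30°, sin 30°) = (0.8660, 0.5000); from cell (3,8)
  next x-line at t=0.6928, next y-line at t=1.5800; Δt_x=1.1547, Δt_y=2.0000
    x: enter (4,8) at t=0.6928
    y: enter (4,9) at t=1.5800 ← occupied
  → r_1 = 1.5800
beam 2: φ=-90°, α=75°
  dir = (cos 75°, sin 75°) = (0.2588, 0.9659); from cell (3,8)
  next x-line at t=2.3182, next y-line at t=0.8179; Δt_x=3.8637, Δt_y=1.0353
    y: enter (3,9) at t=0.8179 ← occupied
  → r_2 = 0.8179
beam 3: φ=-45°, α=120°
  dir = (cos 120°, sin 120°) = (-0.5000, 0.8660); from cell (3,8)
  next x-line at t=0.8000, next y-line at t=0.9122; Δt_x=2.0000, Δt_y=1.1547
    x: enter (2,8) at t=0.8000
    y: enter (2,9) at t=0.9122 ← occupied
  → r_3 = 0.9122
beam 4: φ=0°, α=165°
  dir = (cos 165°, sin 165°) = (-0.9659, 0.2588); from cell (3,8)
  next x-line at t=0.4141, next y-line at t=3.0523; Δt_x=1.0353, Δt_y=3.8637
    x: enter (2,8) at t=0.4141
    x: enter (1,8) at t=1.4494
    x: enter (0,8) at t=2.4847 ← occupied
  → r_4 = 2.4847
beam 5: φ=45°, α=210°
  dir = (cos 210°, sin 210°) = (-0.8660, -0.5000); from cell (3,8)
  next x-line at t=0.4619, next y-line at t=0.4200; Δt_x=1.1547, Δt_y=2.0000
    y: enter (3,7) at t=0.4200
    x: enter (2,7) at t=0.4619
    x: enter (1,7) at t=1.6166
    y: enter (1,6) at t=2.4200 ← occupied
  → r_5 = 2.4200
beam 6: φ=90°, α=255°
  dir = (cos 255°, sin 255°) = (-0.2588, -0.9659); from cell (3,8)
  next x-line at t=1.5455, next y-line at t=0.2174; Δt_x=3.8637, Δt_y=1.0353
    y: enter (3,7) at t=0.2174
    y: enter (3,6) at t=1.2527
    x: enter (2,6) at t=1.5455
    y: enter (2,5) at t=2.2880
    y: enter (2,4) at t=3.3232
    y: enter (2,3) at t=4.3585
    y: enter (2,2) at t=5.3938
    x: enter (1,2) at t=5.4092 ← occupied
  → r_6 = 5.4092
beam 7: φ=135°, α=300°
  dir = (cos 300°, sin 300°) = (0.5000, -0.8660); from cell (3,8)
  next x-line at t=1.2000, next y-line at t=0.2425; Δt_x=2.0000, Δt_y=1.1547
    y: enter (3,7) at t=0.2425
    x: enter (4,7) at t=1.2000
    y: enter (4,6) at t=1.3972
    y: enter (4,5) at t=2.5519
    x: enter (5,5) at t=3.2000
    y: enter (5,4) at t=3.7066
    y: enter (5,3) at t=4.8613
    x: enter (6,3) at t=5.2000
    y: enter (6,2) at t=6.0160
    y: enter (6,1) at t=7.1707
    x: enter (7,1) at t=7.2000
    y: enter (7,0) at t=8.3254 ← occupied
  → r_7 = 8.3254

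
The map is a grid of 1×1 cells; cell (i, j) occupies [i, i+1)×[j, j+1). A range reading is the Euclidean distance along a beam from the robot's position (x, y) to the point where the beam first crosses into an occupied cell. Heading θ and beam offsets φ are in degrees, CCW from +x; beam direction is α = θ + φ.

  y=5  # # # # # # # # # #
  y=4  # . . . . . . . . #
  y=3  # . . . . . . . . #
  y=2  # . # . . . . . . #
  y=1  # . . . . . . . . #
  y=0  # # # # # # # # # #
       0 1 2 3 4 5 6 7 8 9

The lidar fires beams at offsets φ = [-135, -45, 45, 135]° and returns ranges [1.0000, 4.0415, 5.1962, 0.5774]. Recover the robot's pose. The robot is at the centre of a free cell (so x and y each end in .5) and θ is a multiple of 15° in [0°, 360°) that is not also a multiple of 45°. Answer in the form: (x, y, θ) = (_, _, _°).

The pose lattice has 31·16 = 496 candidates. Test each by forward raycasting.
  (5.5, 1.5, 255°): beam 1 = 4.0415 ≠ 1.0000 ✗
  (8.5, 4.5, 285°): beam 3 = 0.5774 ≠ 5.1962 ✗
  (4.5, 1.5, 60°): beam 1 = 0.5176 ≠ 1.0000 ✗
  (6.5, 4.5, 150°): beam 1 = 1.9319 ≠ 1.0000 ✗
  …
  (4.5, 4.5, 285°): r_1=1.0000, r_2=4.0415, r_3=5.1962, r_4=0.5774 — all match ✓
Unique over the lattice → pose = (4.5, 4.5, 285°).

(x, y, θ) = (4.5, 4.5, 285°)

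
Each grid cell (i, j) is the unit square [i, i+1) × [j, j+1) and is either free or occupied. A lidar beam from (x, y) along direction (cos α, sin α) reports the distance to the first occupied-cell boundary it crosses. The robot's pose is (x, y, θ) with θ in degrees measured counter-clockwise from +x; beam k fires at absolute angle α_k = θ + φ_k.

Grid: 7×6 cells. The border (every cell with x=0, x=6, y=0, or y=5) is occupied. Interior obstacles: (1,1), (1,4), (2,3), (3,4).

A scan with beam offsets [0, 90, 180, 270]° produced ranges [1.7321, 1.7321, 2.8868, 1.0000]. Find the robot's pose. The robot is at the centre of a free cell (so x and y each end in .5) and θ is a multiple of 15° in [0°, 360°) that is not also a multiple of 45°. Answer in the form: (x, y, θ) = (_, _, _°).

Candidates: 16 free-cell centres × 16 headings = 256 poses. Raycast each; keep the one whose scan matches to 4 dp.
  (4.5, 3.5, 285°): beam 1 = 2.5882 ≠ 1.7321 ✗
  (4.5, 1.5, 300°): beam 1 = 0.5774 ≠ 1.7321 ✗
  (5.5, 2.5, 75°): beam 1 = 1.9319 ≠ 1.7321 ✗
  (2.5, 1.5, 240°): beam 1 = 0.5774 ≠ 1.7321 ✗
  …
  (3.5, 2.5, 210°): r_1=1.7321, r_2=1.7321, r_3=2.8868, r_4=1.0000 — all match ✓
Only this pose fits every beam.

(x, y, θ) = (3.5, 2.5, 210°)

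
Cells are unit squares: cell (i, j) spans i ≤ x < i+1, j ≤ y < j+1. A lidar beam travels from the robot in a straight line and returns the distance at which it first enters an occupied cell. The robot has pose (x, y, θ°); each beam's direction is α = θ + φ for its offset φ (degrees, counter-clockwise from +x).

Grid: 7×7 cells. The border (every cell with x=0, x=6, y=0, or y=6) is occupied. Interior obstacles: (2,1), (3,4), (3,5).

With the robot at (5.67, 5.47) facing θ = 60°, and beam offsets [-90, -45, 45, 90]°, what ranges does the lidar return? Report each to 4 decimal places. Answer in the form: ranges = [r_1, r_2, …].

beam 1: φ=-90°, α=330°
  cosα=0.8660 sinα=-0.5000 | (5,5) | tMaxX 0.3811 tMaxY 0.9400 | tΔX 1.1547 tΔY 2.0000
    t=0.3811 [x] (6,5) — stop
  → r_1 = 0.3811
beam 2: φ=-45°, α=15°
  cosα=0.9659 sinα=0.2588 | (5,5) | tMaxX 0.3416 tMaxY 2.0478 | tΔX 1.0353 tΔY 3.8637
    t=0.3416 [x] (6,5) — stop
  → r_2 = 0.3416
beam 3: φ=45°, α=105°
  cosα=-0.2588 sinα=0.9659 | (5,5) | tMaxX 2.5887 tMaxY 0.5487 | tΔX 3.8637 tΔY 1.0353
    t=0.5487 [y] (5,6) — stop
  → r_3 = 0.5487
beam 4: φ=90°, α=150°
  cosα=-0.8660 sinα=0.5000 | (5,5) | tMaxX 0.7736 tMaxY 1.0600 | tΔX 1.1547 tΔY 2.0000
    t=0.7736 [x] (4,5)
    t=1.0600 [y] (4,6) — stop
  → r_4 = 1.0600

ranges = [0.3811, 0.3416, 0.5487, 1.0600]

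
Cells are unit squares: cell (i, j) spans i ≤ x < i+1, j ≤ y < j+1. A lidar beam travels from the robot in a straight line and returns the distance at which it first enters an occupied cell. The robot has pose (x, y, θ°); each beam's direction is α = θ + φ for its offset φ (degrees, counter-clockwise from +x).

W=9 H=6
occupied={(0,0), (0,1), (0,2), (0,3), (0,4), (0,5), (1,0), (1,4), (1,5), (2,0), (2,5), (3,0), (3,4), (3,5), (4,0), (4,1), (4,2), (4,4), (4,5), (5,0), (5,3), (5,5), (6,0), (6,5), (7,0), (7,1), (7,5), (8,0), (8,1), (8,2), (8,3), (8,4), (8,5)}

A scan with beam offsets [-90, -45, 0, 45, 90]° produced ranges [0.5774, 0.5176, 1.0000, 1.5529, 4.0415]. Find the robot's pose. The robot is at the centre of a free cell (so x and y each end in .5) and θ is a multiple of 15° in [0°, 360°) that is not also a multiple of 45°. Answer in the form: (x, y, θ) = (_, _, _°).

(x, y, θ) = (5.5, 1.5, 330°)

Enumerate (i+0.5, j+0.5, θ) over the 21 free cells and 16 admissible headings. For each, cast all 5 beams and compare to the given ranges.
  (2.5, 1.5, 15°): beam 1 = 0.5176 ≠ 0.5774 ✗
  (5.5, 2.5, 75°): beam 1 = 1.9319 ≠ 0.5774 ✗
  (6.5, 3.5, 330°): beam 1 = 2.8868 ≠ 0.5774 ✗
  (3.5, 3.5, 165°): beam 1 = 0.5176 ≠ 0.5774 ✗
  …
  (5.5, 1.5, 330°): r_1=0.5774, r_2=0.5176, r_3=1.0000, r_4=1.5529, r_5=4.0415 — all match ✓
No second candidate reproduces the full scan.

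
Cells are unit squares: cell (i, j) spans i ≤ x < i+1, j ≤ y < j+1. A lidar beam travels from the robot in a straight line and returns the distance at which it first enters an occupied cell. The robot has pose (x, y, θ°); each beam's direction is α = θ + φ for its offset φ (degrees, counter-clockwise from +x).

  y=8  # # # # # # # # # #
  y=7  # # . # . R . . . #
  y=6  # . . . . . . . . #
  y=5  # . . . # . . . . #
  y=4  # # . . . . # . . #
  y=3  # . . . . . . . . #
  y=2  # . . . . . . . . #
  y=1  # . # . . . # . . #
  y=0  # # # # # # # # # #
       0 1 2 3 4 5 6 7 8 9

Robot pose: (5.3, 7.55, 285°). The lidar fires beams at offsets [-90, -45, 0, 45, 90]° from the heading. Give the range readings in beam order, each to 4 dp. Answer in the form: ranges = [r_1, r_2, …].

ranges = [1.3459, 1.7898, 2.7046, 4.2724, 1.7387]

beam 1: φ=-90°, α=195°
  d=(-0.9659,-0.2588)  start (5,7)  tX=0.3106 tY=2.1250  stride 1/|dx|=1.0353 1/|dy|=3.8637
    cross x-line → (4,7), t=0.3106
    cross x-line → (3,7), t=1.3459 (wall)
  → r_1 = 1.3459
beam 2: φ=-45°, α=240°
  d=(-0.5000,-0.8660)  start (5,7)  tX=0.6000 tY=0.6351  stride 1/|dx|=2.0000 1/|dy|=1.1547
    cross x-line → (4,7), t=0.6000
    cross y-line → (4,6), t=0.6351
    cross y-line → (4,5), t=1.7898 (wall)
  → r_2 = 1.7898
beam 3: φ=0°, α=285°
  d=(0.2588,-0.9659)  start (5,7)  tX=2.7046 tY=0.5694  stride 1/|dx|=3.8637 1/|dy|=1.0353
    cross y-line → (5,6), t=0.5694
    cross y-line → (5,5), t=1.6047
    cross y-line → (5,4), t=2.6400
    cross x-line → (6,4), t=2.7046 (wall)
  → r_3 = 2.7046
beam 4: φ=45°, α=330°
  d=(0.8660,-0.5000)  start (5,7)  tX=0.8083 tY=1.1000  stride 1/|dx|=1.1547 1/|dy|=2.0000
    cross x-line → (6,7), t=0.8083
    cross y-line → (6,6), t=1.1000
    cross x-line → (7,6), t=1.9630
    cross y-line → (7,5), t=3.1000
    cross x-line → (8,5), t=3.1177
    cross x-line → (9,5), t=4.2724 (wall)
  → r_4 = 4.2724
beam 5: φ=90°, α=15°
  d=(0.9659,0.2588)  start (5,7)  tX=0.7247 tY=1.7387  stride 1/|dx|=1.0353 1/|dy|=3.8637
    cross x-line → (6,7), t=0.7247
    cross y-line → (6,8), t=1.7387 (wall)
  → r_5 = 1.7387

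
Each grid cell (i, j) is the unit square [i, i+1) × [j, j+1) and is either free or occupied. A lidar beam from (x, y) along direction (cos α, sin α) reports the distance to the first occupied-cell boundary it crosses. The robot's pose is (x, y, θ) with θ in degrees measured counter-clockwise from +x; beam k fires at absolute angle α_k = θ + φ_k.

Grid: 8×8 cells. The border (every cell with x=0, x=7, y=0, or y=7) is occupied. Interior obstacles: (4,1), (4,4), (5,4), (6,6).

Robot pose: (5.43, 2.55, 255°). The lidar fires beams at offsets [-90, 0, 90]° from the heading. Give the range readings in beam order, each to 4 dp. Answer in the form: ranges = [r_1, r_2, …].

beam 1: φ=-90°, α=165°
  d=(-0.9659,0.2588)  start (5,2)  tX=0.4452 tY=1.7387  stride 1/|dx|=1.0353 1/|dy|=3.8637
    cross x-line → (4,2), t=0.4452
    cross x-line → (3,2), t=1.4804
    cross y-line → (3,3), t=1.7387
    cross x-line → (2,3), t=2.5157
    cross x-line → (1,3), t=3.5510
    cross x-line → (0,3), t=4.5863 (wall)
  → r_1 = 4.5863
beam 2: φ=0°, α=255°
  d=(-0.2588,-0.9659)  start (5,2)  tX=1.6614 tY=0.5694  stride 1/|dx|=3.8637 1/|dy|=1.0353
    cross y-line → (5,1), t=0.5694
    cross y-line → (5,0), t=1.6047 (wall)
  → r_2 = 1.6047
beam 3: φ=90°, α=345°
  d=(0.9659,-0.2588)  start (5,2)  tX=0.5901 tY=2.1250  stride 1/|dx|=1.0353 1/|dy|=3.8637
    cross x-line → (6,2), t=0.5901
    cross x-line → (7,2), t=1.6254 (wall)
  → r_3 = 1.6254

ranges = [4.5863, 1.6047, 1.6254]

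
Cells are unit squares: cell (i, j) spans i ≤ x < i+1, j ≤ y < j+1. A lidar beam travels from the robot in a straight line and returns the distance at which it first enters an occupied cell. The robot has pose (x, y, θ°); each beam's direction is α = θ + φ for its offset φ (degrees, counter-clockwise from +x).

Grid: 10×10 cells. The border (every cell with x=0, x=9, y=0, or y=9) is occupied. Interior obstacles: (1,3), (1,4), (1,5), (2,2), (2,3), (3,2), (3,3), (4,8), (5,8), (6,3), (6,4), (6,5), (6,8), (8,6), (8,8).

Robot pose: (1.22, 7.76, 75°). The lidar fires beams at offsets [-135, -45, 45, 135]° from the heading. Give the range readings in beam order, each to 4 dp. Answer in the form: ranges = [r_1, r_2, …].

ranges = [4.3417, 2.4800, 0.4400, 0.2540]

beam 1: φ=-135°, α=300°
  direction (0.5000, -0.8660); cell (1,7); t to first gridline: x 1.5600, y 0.8776 (then +2.0000 / +1.1547)
    (1,6) via y @ 0.8776
    (2,6) via x @ 1.5600
    (2,5) via y @ 2.0323
    (2,4) via y @ 3.1870
    (3,4) via x @ 3.5600
    (3,3) via y @ 4.3417  # hit
  → r_1 = 4.3417
beam 2: φ=-45°, α=30°
  direction (0.8660, 0.5000); cell (1,7); t to first gridline: x 0.9007, y 0.4800 (then +1.1547 / +2.0000)
    (1,8) via y @ 0.4800
    (2,8) via x @ 0.9007
    (3,8) via x @ 2.0554
    (3,9) via y @ 2.4800  # hit
  → r_2 = 2.4800
beam 3: φ=45°, α=120°
  direction (-0.5000, 0.8660); cell (1,7); t to first gridline: x 0.4400, y 0.2771 (then +2.0000 / +1.1547)
    (1,8) via y @ 0.2771
    (0,8) via x @ 0.4400  # hit
  → r_3 = 0.4400
beam 4: φ=135°, α=210°
  direction (-0.8660, -0.5000); cell (1,7); t to first gridline: x 0.2540, y 1.5200 (then +1.1547 / +2.0000)
    (0,7) via x @ 0.2540  # hit
  → r_4 = 0.2540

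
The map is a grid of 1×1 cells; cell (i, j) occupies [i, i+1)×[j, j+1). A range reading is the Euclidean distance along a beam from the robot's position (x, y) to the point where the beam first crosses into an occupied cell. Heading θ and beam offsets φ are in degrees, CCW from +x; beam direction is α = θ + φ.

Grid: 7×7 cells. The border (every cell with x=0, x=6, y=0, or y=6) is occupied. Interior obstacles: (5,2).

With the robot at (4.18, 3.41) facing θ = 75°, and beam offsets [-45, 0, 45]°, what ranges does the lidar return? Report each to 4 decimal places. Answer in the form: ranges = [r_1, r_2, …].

ranges = [2.1016, 2.6814, 2.9907]

beam 1: φ=-45°, α=30°
  d=(0.8660,0.5000)  start (4,3)  tX=0.9469 tY=1.1800  stride 1/|dx|=1.1547 1/|dy|=2.0000
    cross x-line → (5,3), t=0.9469
    cross y-line → (5,4), t=1.1800
    cross x-line → (6,4), t=2.1016 (wall)
  → r_1 = 2.1016
beam 2: φ=0°, α=75°
  d=(0.2588,0.9659)  start (4,3)  tX=3.1682 tY=0.6108  stride 1/|dx|=3.8637 1/|dy|=1.0353
    cross y-line → (4,4), t=0.6108
    cross y-line → (4,5), t=1.6461
    cross y-line → (4,6), t=2.6814 (wall)
  → r_2 = 2.6814
beam 3: φ=45°, α=120°
  d=(-0.5000,0.8660)  start (4,3)  tX=0.3600 tY=0.6813  stride 1/|dx|=2.0000 1/|dy|=1.1547
    cross x-line → (3,3), t=0.3600
    cross y-line → (3,4), t=0.6813
    cross y-line → (3,5), t=1.8360
    cross x-line → (2,5), t=2.3600
    cross y-line → (2,6), t=2.9907 (wall)
  → r_3 = 2.9907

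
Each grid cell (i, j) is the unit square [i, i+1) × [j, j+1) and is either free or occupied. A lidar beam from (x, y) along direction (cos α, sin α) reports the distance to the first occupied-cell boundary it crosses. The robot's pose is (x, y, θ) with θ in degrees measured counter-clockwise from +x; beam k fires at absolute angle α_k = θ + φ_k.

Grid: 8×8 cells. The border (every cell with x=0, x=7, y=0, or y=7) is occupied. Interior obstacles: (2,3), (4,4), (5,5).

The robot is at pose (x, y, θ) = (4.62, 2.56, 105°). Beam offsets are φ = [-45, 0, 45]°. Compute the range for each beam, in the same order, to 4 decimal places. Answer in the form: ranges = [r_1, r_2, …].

beam 1: φ=-45°, α=60°
  dir = (cos 60°, sin 60°) = (0.5000, 0.8660); from cell (4,2)
  next x-line at t=0.7600, next y-line at t=0.5081; Δt_x=2.0000, Δt_y=1.1547
    y: enter (4,3) at t=0.5081
    x: enter (5,3) at t=0.7600
    y: enter (5,4) at t=1.6628
    x: enter (6,4) at t=2.7600
    y: enter (6,5) at t=2.8175
    y: enter (6,6) at t=3.9722
    x: enter (7,6) at t=4.7600 ← occupied
  → r_1 = 4.7600
beam 2: φ=0°, α=105°
  dir = (cos 105°, sin 105°) = (-0.2588, 0.9659); from cell (4,2)
  next x-line at t=2.3955, next y-line at t=0.4555; Δt_x=3.8637, Δt_y=1.0353
    y: enter (4,3) at t=0.4555
    y: enter (4,4) at t=1.4908 ← occupied
  → r_2 = 1.4908
beam 3: φ=45°, α=150°
  dir = (cos 150°, sin 150°) = (-0.8660, 0.5000); from cell (4,2)
  next x-line at t=0.7159, next y-line at t=0.8800; Δt_x=1.1547, Δt_y=2.0000
    x: enter (3,2) at t=0.7159
    y: enter (3,3) at t=0.8800
    x: enter (2,3) at t=1.8706 ← occupied
  → r_3 = 1.8706

ranges = [4.7600, 1.4908, 1.8706]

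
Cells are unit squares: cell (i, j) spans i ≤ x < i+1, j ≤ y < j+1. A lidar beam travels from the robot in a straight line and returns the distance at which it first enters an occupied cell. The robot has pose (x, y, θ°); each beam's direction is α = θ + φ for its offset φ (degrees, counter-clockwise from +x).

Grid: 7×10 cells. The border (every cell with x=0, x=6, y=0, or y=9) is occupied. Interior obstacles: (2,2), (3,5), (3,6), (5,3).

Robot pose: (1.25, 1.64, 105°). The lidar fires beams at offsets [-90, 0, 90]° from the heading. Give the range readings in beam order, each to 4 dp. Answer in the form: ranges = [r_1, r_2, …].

ranges = [1.3909, 0.9659, 0.2588]

beam 1: φ=-90°, α=15°
  direction (0.9659, 0.2588); cell (1,1); t to first gridline: x 0.7765, y 1.3909 (then +1.0353 / +3.8637)
    (2,1) via x @ 0.7765
    (2,2) via y @ 1.3909  # hit
  → r_1 = 1.3909
beam 2: φ=0°, α=105°
  direction (-0.2588, 0.9659); cell (1,1); t to first gridline: x 0.9659, y 0.3727 (then +3.8637 / +1.0353)
    (1,2) via y @ 0.3727
    (0,2) via x @ 0.9659  # hit
  → r_2 = 0.9659
beam 3: φ=90°, α=195°
  direction (-0.9659, -0.2588); cell (1,1); t to first gridline: x 0.2588, y 2.4728 (then +1.0353 / +3.8637)
    (0,1) via x @ 0.2588  # hit
  → r_3 = 0.2588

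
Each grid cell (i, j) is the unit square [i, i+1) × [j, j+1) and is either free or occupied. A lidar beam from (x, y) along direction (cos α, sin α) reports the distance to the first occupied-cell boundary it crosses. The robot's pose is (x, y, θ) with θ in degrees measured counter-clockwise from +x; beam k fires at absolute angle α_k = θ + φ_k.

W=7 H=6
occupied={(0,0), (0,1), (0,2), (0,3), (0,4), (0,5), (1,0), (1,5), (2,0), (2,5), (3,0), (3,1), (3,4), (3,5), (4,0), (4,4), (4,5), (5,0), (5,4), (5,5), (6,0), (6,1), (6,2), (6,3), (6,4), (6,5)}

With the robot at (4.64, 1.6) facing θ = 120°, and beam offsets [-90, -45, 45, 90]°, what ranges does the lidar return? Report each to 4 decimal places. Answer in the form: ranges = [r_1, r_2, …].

ranges = [1.5704, 2.4847, 0.6626, 0.7390]

beam 1: φ=-90°, α=30°
  dir = (cos 30°, sin 30°) = (0.8660, 0.5000); from cell (4,1)
  next x-line at t=0.4157, next y-line at t=0.8000; Δt_x=1.1547, Δt_y=2.0000
    x: enter (5,1) at t=0.4157
    y: enter (5,2) at t=0.8000
    x: enter (6,2) at t=1.5704 ← occupied
  → r_1 = 1.5704
beam 2: φ=-45°, α=75°
  dir = (cos 75°, sin 75°) = (0.2588, 0.9659); from cell (4,1)
  next x-line at t=1.3909, next y-line at t=0.4141; Δt_x=3.8637, Δt_y=1.0353
    y: enter (4,2) at t=0.4141
    x: enter (5,2) at t=1.3909
    y: enter (5,3) at t=1.4494
    y: enter (5,4) at t=2.4847 ← occupied
  → r_2 = 2.4847
beam 3: φ=45°, α=165°
  dir = (cos 165°, sin 165°) = (-0.9659, 0.2588); from cell (4,1)
  next x-line at t=0.6626, next y-line at t=1.5455; Δt_x=1.0353, Δt_y=3.8637
    x: enter (3,1) at t=0.6626 ← occupied
  → r_3 = 0.6626
beam 4: φ=90°, α=210°
  dir = (cos 210°, sin 210°) = (-0.8660, -0.5000); from cell (4,1)
  next x-line at t=0.7390, next y-line at t=1.2000; Δt_x=1.1547, Δt_y=2.0000
    x: enter (3,1) at t=0.7390 ← occupied
  → r_4 = 0.7390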